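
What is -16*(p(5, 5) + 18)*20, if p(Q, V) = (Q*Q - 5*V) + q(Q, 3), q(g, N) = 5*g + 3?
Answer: -14720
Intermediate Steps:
q(g, N) = 3 + 5*g
p(Q, V) = 3 + Q**2 - 5*V + 5*Q (p(Q, V) = (Q*Q - 5*V) + (3 + 5*Q) = (Q**2 - 5*V) + (3 + 5*Q) = 3 + Q**2 - 5*V + 5*Q)
-16*(p(5, 5) + 18)*20 = -16*((3 + 5**2 - 5*5 + 5*5) + 18)*20 = -16*((3 + 25 - 25 + 25) + 18)*20 = -16*(28 + 18)*20 = -736*20 = -16*920 = -14720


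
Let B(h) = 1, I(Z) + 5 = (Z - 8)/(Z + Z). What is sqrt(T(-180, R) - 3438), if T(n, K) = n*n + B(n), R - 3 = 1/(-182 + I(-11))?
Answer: sqrt(28963) ≈ 170.19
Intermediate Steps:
I(Z) = -5 + (-8 + Z)/(2*Z) (I(Z) = -5 + (Z - 8)/(Z + Z) = -5 + (-8 + Z)/((2*Z)) = -5 + (-8 + Z)*(1/(2*Z)) = -5 + (-8 + Z)/(2*Z))
R = 12263/4095 (R = 3 + 1/(-182 + (-9/2 - 4/(-11))) = 3 + 1/(-182 + (-9/2 - 4*(-1/11))) = 3 + 1/(-182 + (-9/2 + 4/11)) = 3 + 1/(-182 - 91/22) = 3 + 1/(-4095/22) = 3 - 22/4095 = 12263/4095 ≈ 2.9946)
T(n, K) = 1 + n**2 (T(n, K) = n*n + 1 = n**2 + 1 = 1 + n**2)
sqrt(T(-180, R) - 3438) = sqrt((1 + (-180)**2) - 3438) = sqrt((1 + 32400) - 3438) = sqrt(32401 - 3438) = sqrt(28963)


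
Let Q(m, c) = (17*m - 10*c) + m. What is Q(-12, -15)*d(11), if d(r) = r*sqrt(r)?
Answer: -726*sqrt(11) ≈ -2407.9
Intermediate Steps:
Q(m, c) = -10*c + 18*m (Q(m, c) = (-10*c + 17*m) + m = -10*c + 18*m)
d(r) = r**(3/2)
Q(-12, -15)*d(11) = (-10*(-15) + 18*(-12))*11**(3/2) = (150 - 216)*(11*sqrt(11)) = -726*sqrt(11)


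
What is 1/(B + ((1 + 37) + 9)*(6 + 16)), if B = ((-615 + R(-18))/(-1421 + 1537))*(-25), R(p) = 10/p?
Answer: 261/304499 ≈ 0.00085715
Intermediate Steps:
B = 34625/261 (B = ((-615 + 10/(-18))/(-1421 + 1537))*(-25) = ((-615 + 10*(-1/18))/116)*(-25) = ((-615 - 5/9)*(1/116))*(-25) = -5540/9*1/116*(-25) = -1385/261*(-25) = 34625/261 ≈ 132.66)
1/(B + ((1 + 37) + 9)*(6 + 16)) = 1/(34625/261 + ((1 + 37) + 9)*(6 + 16)) = 1/(34625/261 + (38 + 9)*22) = 1/(34625/261 + 47*22) = 1/(34625/261 + 1034) = 1/(304499/261) = 261/304499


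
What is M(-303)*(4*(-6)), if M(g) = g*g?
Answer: -2203416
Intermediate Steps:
M(g) = g²
M(-303)*(4*(-6)) = (-303)²*(4*(-6)) = 91809*(-24) = -2203416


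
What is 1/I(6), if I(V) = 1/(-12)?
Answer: -12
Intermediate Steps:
I(V) = -1/12
1/I(6) = 1/(-1/12) = -12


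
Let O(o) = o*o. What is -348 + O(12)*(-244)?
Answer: -35484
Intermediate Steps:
O(o) = o²
-348 + O(12)*(-244) = -348 + 12²*(-244) = -348 + 144*(-244) = -348 - 35136 = -35484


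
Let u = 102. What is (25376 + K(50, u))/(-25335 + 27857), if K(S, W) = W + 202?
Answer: 12840/1261 ≈ 10.182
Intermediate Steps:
K(S, W) = 202 + W
(25376 + K(50, u))/(-25335 + 27857) = (25376 + (202 + 102))/(-25335 + 27857) = (25376 + 304)/2522 = 25680*(1/2522) = 12840/1261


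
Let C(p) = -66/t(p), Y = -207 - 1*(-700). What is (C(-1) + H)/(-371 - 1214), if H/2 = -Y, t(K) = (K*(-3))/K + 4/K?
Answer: 6836/11095 ≈ 0.61613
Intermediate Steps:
Y = 493 (Y = -207 + 700 = 493)
t(K) = -3 + 4/K (t(K) = (-3*K)/K + 4/K = -3 + 4/K)
C(p) = -66/(-3 + 4/p)
H = -986 (H = 2*(-1*493) = 2*(-493) = -986)
(C(-1) + H)/(-371 - 1214) = (66*(-1)/(-4 + 3*(-1)) - 986)/(-371 - 1214) = (66*(-1)/(-4 - 3) - 986)/(-1585) = (66*(-1)/(-7) - 986)*(-1/1585) = (66*(-1)*(-⅐) - 986)*(-1/1585) = (66/7 - 986)*(-1/1585) = -6836/7*(-1/1585) = 6836/11095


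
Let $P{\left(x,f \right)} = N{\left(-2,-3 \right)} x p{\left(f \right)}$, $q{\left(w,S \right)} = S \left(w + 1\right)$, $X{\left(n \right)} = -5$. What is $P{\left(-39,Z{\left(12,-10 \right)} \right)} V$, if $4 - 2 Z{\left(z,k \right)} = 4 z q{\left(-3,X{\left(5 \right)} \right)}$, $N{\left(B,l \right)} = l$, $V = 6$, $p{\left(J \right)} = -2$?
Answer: $-1404$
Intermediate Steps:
$q{\left(w,S \right)} = S \left(1 + w\right)$
$Z{\left(z,k \right)} = 2 - 20 z$ ($Z{\left(z,k \right)} = 2 - \frac{4 z \left(- 5 \left(1 - 3\right)\right)}{2} = 2 - \frac{4 z \left(\left(-5\right) \left(-2\right)\right)}{2} = 2 - \frac{4 z 10}{2} = 2 - \frac{40 z}{2} = 2 - 20 z$)
$P{\left(x,f \right)} = 6 x$ ($P{\left(x,f \right)} = - 3 x \left(-2\right) = 6 x$)
$P{\left(-39,Z{\left(12,-10 \right)} \right)} V = 6 \left(-39\right) 6 = \left(-234\right) 6 = -1404$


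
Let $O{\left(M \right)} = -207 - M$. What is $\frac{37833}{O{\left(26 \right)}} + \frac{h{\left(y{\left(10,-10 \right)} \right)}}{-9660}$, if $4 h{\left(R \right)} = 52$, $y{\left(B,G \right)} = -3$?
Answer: $- \frac{365469809}{2250780} \approx -162.37$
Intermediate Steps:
$h{\left(R \right)} = 13$ ($h{\left(R \right)} = \frac{1}{4} \cdot 52 = 13$)
$\frac{37833}{O{\left(26 \right)}} + \frac{h{\left(y{\left(10,-10 \right)} \right)}}{-9660} = \frac{37833}{-207 - 26} + \frac{13}{-9660} = \frac{37833}{-207 - 26} + 13 \left(- \frac{1}{9660}\right) = \frac{37833}{-233} - \frac{13}{9660} = 37833 \left(- \frac{1}{233}\right) - \frac{13}{9660} = - \frac{37833}{233} - \frac{13}{9660} = - \frac{365469809}{2250780}$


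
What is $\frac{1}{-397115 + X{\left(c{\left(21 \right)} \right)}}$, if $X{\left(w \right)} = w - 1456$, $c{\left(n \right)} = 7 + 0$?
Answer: $- \frac{1}{398564} \approx -2.509 \cdot 10^{-6}$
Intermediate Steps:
$c{\left(n \right)} = 7$
$X{\left(w \right)} = -1456 + w$ ($X{\left(w \right)} = w - 1456 = -1456 + w$)
$\frac{1}{-397115 + X{\left(c{\left(21 \right)} \right)}} = \frac{1}{-397115 + \left(-1456 + 7\right)} = \frac{1}{-397115 - 1449} = \frac{1}{-398564} = - \frac{1}{398564}$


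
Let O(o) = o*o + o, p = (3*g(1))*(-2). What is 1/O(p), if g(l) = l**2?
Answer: 1/30 ≈ 0.033333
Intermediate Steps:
p = -6 (p = (3*1**2)*(-2) = (3*1)*(-2) = 3*(-2) = -6)
O(o) = o + o**2 (O(o) = o**2 + o = o + o**2)
1/O(p) = 1/(-6*(1 - 6)) = 1/(-6*(-5)) = 1/30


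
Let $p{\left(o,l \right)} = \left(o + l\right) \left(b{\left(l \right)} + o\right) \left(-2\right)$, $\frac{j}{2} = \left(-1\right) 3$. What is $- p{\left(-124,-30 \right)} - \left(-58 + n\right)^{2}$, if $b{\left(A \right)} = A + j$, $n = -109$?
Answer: $21391$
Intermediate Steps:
$j = -6$ ($j = 2 \left(\left(-1\right) 3\right) = 2 \left(-3\right) = -6$)
$b{\left(A \right)} = -6 + A$ ($b{\left(A \right)} = A - 6 = -6 + A$)
$p{\left(o,l \right)} = - 2 \left(l + o\right) \left(-6 + l + o\right)$ ($p{\left(o,l \right)} = \left(o + l\right) \left(\left(-6 + l\right) + o\right) \left(-2\right) = \left(l + o\right) \left(-6 + l + o\right) \left(-2\right) = - 2 \left(l + o\right) \left(-6 + l + o\right)$)
$- p{\left(-124,-30 \right)} - \left(-58 + n\right)^{2} = - (- 2 \left(-124\right)^{2} - \left(-60\right) \left(-124\right) - - 60 \left(-6 - 30\right) - - 248 \left(-6 - 30\right)) - \left(-58 - 109\right)^{2} = - (\left(-2\right) 15376 - 7440 - \left(-60\right) \left(-36\right) - \left(-248\right) \left(-36\right)) - \left(-167\right)^{2} = - (-30752 - 7440 - 2160 - 8928) - 27889 = \left(-1\right) \left(-49280\right) - 27889 = 49280 - 27889 = 21391$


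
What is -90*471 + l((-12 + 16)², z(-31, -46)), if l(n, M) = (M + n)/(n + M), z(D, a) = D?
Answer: -42389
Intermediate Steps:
l(n, M) = 1 (l(n, M) = (M + n)/(M + n) = 1)
-90*471 + l((-12 + 16)², z(-31, -46)) = -90*471 + 1 = -42390 + 1 = -42389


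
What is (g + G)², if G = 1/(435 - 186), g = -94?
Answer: 547794025/62001 ≈ 8835.3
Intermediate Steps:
G = 1/249 ≈ 0.0040161
(g + G)² = (-94 + 1/249)² = (-23405/249)² = 547794025/62001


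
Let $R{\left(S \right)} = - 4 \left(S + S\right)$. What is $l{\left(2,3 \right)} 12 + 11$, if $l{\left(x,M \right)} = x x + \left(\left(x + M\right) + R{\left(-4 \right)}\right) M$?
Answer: $1391$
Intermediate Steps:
$R{\left(S \right)} = - 8 S$ ($R{\left(S \right)} = - 4 \cdot 2 S = - 8 S$)
$l{\left(x,M \right)} = x^{2} + M \left(32 + M + x\right)$ ($l{\left(x,M \right)} = x x + \left(\left(x + M\right) - -32\right) M = x^{2} + \left(\left(M + x\right) + 32\right) M = x^{2} + \left(32 + M + x\right) M = x^{2} + M \left(32 + M + x\right)$)
$l{\left(2,3 \right)} 12 + 11 = \left(3^{2} + 2^{2} + 32 \cdot 3 + 3 \cdot 2\right) 12 + 11 = \left(9 + 4 + 96 + 6\right) 12 + 11 = 115 \cdot 12 + 11 = 1380 + 11 = 1391$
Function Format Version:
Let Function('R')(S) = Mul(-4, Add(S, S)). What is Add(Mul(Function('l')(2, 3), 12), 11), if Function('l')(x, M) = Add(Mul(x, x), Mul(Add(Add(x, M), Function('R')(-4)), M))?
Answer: 1391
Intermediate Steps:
Function('R')(S) = Mul(-8, S) (Function('R')(S) = Mul(-4, Mul(2, S)) = Mul(-8, S))
Function('l')(x, M) = Add(Pow(x, 2), Mul(M, Add(32, M, x))) (Function('l')(x, M) = Add(Mul(x, x), Mul(Add(Add(x, M), Mul(-8, -4)), M)) = Add(Pow(x, 2), Mul(Add(Add(M, x), 32), M)) = Add(Pow(x, 2), Mul(Add(32, M, x), M)) = Add(Pow(x, 2), Mul(M, Add(32, M, x))))
Add(Mul(Function('l')(2, 3), 12), 11) = Add(Mul(Add(Pow(3, 2), Pow(2, 2), Mul(32, 3), Mul(3, 2)), 12), 11) = Add(Mul(Add(9, 4, 96, 6), 12), 11) = Add(Mul(115, 12), 11) = Add(1380, 11) = 1391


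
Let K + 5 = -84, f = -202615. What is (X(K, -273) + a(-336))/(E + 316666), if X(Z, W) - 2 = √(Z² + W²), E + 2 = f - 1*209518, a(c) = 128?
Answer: -130/95469 - 5*√3298/95469 ≈ -0.0043694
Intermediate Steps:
E = -412135 (E = -2 + (-202615 - 1*209518) = -2 + (-202615 - 209518) = -2 - 412133 = -412135)
K = -89 (K = -5 - 84 = -89)
X(Z, W) = 2 + √(W² + Z²) (X(Z, W) = 2 + √(Z² + W²) = 2 + √(W² + Z²))
(X(K, -273) + a(-336))/(E + 316666) = ((2 + √((-273)² + (-89)²)) + 128)/(-412135 + 316666) = ((2 + √(74529 + 7921)) + 128)/(-95469) = ((2 + √82450) + 128)*(-1/95469) = ((2 + 5*√3298) + 128)*(-1/95469) = (130 + 5*√3298)*(-1/95469) = -130/95469 - 5*√3298/95469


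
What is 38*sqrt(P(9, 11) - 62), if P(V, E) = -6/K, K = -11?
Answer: 988*I*sqrt(11)/11 ≈ 297.89*I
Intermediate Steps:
P(V, E) = 6/11 (P(V, E) = -6/(-11) = -6*(-1/11) = 6/11)
38*sqrt(P(9, 11) - 62) = 38*sqrt(6/11 - 62) = 38*sqrt(-676/11) = 38*(26*I*sqrt(11)/11) = 988*I*sqrt(11)/11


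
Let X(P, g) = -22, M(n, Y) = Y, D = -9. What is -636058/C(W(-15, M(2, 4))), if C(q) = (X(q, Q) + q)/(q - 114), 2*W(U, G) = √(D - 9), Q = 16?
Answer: -3196191450/977 - 175552008*I*√2/977 ≈ -3.2714e+6 - 2.5411e+5*I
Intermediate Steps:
W(U, G) = 3*I*√2/2 (W(U, G) = √(-9 - 9)/2 = √(-18)/2 = (3*I*√2)/2 = 3*I*√2/2)
C(q) = (-22 + q)/(-114 + q) (C(q) = (-22 + q)/(q - 114) = (-22 + q)/(-114 + q))
-636058/C(W(-15, M(2, 4))) = -636058*(-114 + 3*I*√2/2)/(-22 + 3*I*√2/2)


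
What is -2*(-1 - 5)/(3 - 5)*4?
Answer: -24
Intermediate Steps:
-2*(-1 - 5)/(3 - 5)*4 = -(-12)/(-2)*4 = -(-12)*(-1)/2*4 = -2*3*4 = -6*4 = -24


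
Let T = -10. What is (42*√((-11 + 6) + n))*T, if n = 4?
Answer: -420*I ≈ -420.0*I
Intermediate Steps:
(42*√((-11 + 6) + n))*T = (42*√((-11 + 6) + 4))*(-10) = (42*√(-5 + 4))*(-10) = (42*√(-1))*(-10) = (42*I)*(-10) = -420*I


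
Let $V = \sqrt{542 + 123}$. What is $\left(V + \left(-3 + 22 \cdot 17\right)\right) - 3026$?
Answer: $-2655 + \sqrt{665} \approx -2629.2$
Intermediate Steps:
$V = \sqrt{665} \approx 25.788$
$\left(V + \left(-3 + 22 \cdot 17\right)\right) - 3026 = \left(\sqrt{665} + \left(-3 + 22 \cdot 17\right)\right) - 3026 = \left(\sqrt{665} + \left(-3 + 374\right)\right) - 3026 = \left(\sqrt{665} + 371\right) - 3026 = \left(371 + \sqrt{665}\right) - 3026 = -2655 + \sqrt{665}$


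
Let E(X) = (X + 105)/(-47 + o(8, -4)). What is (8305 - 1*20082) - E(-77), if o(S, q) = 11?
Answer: -105986/9 ≈ -11776.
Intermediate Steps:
E(X) = -35/12 - X/36 (E(X) = (X + 105)/(-47 + 11) = (105 + X)/(-36) = (105 + X)*(-1/36) = -35/12 - X/36)
(8305 - 1*20082) - E(-77) = (8305 - 1*20082) - (-35/12 - 1/36*(-77)) = (8305 - 20082) - (-35/12 + 77/36) = -11777 - 1*(-7/9) = -11777 + 7/9 = -105986/9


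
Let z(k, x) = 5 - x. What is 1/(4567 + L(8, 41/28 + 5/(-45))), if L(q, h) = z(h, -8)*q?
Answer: 1/4671 ≈ 0.00021409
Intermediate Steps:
L(q, h) = 13*q (L(q, h) = (5 - 1*(-8))*q = (5 + 8)*q = 13*q)
1/(4567 + L(8, 41/28 + 5/(-45))) = 1/(4567 + 13*8) = 1/(4567 + 104) = 1/4671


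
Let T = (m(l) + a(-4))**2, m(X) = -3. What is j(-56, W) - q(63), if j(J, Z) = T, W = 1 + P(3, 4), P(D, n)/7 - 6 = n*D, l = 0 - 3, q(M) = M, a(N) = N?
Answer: -14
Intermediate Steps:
l = -3
P(D, n) = 42 + 7*D*n (P(D, n) = 42 + 7*(n*D) = 42 + 7*(D*n) = 42 + 7*D*n)
T = 49 (T = (-3 - 4)**2 = (-7)**2 = 49)
W = 127 (W = 1 + (42 + 7*3*4) = 1 + (42 + 84) = 1 + 126 = 127)
j(J, Z) = 49
j(-56, W) - q(63) = 49 - 1*63 = 49 - 63 = -14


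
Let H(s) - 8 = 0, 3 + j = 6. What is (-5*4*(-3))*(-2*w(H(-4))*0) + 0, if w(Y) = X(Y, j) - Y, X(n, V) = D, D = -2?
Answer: 0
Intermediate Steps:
j = 3 (j = -3 + 6 = 3)
H(s) = 8 (H(s) = 8 + 0 = 8)
X(n, V) = -2
w(Y) = -2 - Y
(-5*4*(-3))*(-2*w(H(-4))*0) + 0 = (-5*4*(-3))*(-2*(-2 - 1*8)*0) + 0 = (-20*(-3))*(-2*(-2 - 8)*0) + 0 = 60*(-2*(-10)*0) + 0 = 60*(20*0) + 0 = 60*0 + 0 = 0 + 0 = 0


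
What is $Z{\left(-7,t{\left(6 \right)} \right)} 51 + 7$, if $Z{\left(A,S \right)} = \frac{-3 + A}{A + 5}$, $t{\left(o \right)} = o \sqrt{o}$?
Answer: $262$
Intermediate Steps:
$t{\left(o \right)} = o^{\frac{3}{2}}$
$Z{\left(A,S \right)} = \frac{-3 + A}{5 + A}$
$Z{\left(-7,t{\left(6 \right)} \right)} 51 + 7 = \frac{-3 - 7}{5 - 7} \cdot 51 + 7 = \frac{1}{-2} \left(-10\right) 51 + 7 = \left(- \frac{1}{2}\right) \left(-10\right) 51 + 7 = 5 \cdot 51 + 7 = 255 + 7 = 262$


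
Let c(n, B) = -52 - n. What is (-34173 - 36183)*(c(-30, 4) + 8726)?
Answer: -612378624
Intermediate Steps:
(-34173 - 36183)*(c(-30, 4) + 8726) = (-34173 - 36183)*((-52 - 1*(-30)) + 8726) = -70356*((-52 + 30) + 8726) = -70356*(-22 + 8726) = -70356*8704 = -612378624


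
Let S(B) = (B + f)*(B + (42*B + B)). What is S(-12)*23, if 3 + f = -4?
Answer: 230736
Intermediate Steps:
f = -7 (f = -3 - 4 = -7)
S(B) = 44*B*(-7 + B) (S(B) = (B - 7)*(B + (42*B + B)) = (-7 + B)*(B + 43*B) = (-7 + B)*(44*B) = 44*B*(-7 + B))
S(-12)*23 = (44*(-12)*(-7 - 12))*23 = (44*(-12)*(-19))*23 = 10032*23 = 230736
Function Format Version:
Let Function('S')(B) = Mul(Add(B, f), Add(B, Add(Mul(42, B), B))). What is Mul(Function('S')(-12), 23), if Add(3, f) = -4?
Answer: 230736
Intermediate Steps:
f = -7 (f = Add(-3, -4) = -7)
Function('S')(B) = Mul(44, B, Add(-7, B)) (Function('S')(B) = Mul(Add(B, -7), Add(B, Add(Mul(42, B), B))) = Mul(Add(-7, B), Add(B, Mul(43, B))) = Mul(Add(-7, B), Mul(44, B)) = Mul(44, B, Add(-7, B)))
Mul(Function('S')(-12), 23) = Mul(Mul(44, -12, Add(-7, -12)), 23) = Mul(Mul(44, -12, -19), 23) = Mul(10032, 23) = 230736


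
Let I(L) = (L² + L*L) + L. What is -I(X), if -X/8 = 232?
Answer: -6887616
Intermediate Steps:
X = -1856 (X = -8*232 = -1856)
I(L) = L + 2*L² (I(L) = (L² + L²) + L = 2*L² + L = L + 2*L²)
-I(X) = -(-1856)*(1 + 2*(-1856)) = -(-1856)*(1 - 3712) = -(-1856)*(-3711) = -1*6887616 = -6887616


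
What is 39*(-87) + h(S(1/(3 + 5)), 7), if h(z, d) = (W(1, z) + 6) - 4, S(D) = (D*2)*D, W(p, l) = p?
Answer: -3390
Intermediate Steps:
S(D) = 2*D**2 (S(D) = (2*D)*D = 2*D**2)
h(z, d) = 3 (h(z, d) = (1 + 6) - 4 = 7 - 4 = 3)
39*(-87) + h(S(1/(3 + 5)), 7) = 39*(-87) + 3 = -3393 + 3 = -3390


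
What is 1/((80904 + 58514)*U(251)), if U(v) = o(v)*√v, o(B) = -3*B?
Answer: -√251/26350420254 ≈ -6.0124e-10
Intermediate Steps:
U(v) = -3*v^(3/2) (U(v) = (-3*v)*√v = -3*v^(3/2))
1/((80904 + 58514)*U(251)) = 1/((80904 + 58514)*((-753*√251))) = 1/(139418*((-753*√251))) = (-√251/189003)/139418 = -√251/26350420254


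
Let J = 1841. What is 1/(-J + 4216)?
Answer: 1/2375 ≈ 0.00042105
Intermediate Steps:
1/(-J + 4216) = 1/(-1*1841 + 4216) = 1/(-1841 + 4216) = 1/2375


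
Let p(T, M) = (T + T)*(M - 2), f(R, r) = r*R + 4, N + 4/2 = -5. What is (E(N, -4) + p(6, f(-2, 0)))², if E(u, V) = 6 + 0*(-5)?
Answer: 900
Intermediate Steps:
N = -7 (N = -2 - 5 = -7)
E(u, V) = 6 (E(u, V) = 6 + 0 = 6)
f(R, r) = 4 + R*r (f(R, r) = R*r + 4 = 4 + R*r)
p(T, M) = 2*T*(-2 + M) (p(T, M) = (2*T)*(-2 + M) = 2*T*(-2 + M))
(E(N, -4) + p(6, f(-2, 0)))² = (6 + 2*6*(-2 + (4 - 2*0)))² = (6 + 2*6*(-2 + (4 + 0)))² = (6 + 2*6*(-2 + 4))² = (6 + 2*6*2)² = (6 + 24)² = 30² = 900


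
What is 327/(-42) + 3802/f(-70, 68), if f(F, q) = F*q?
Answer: -20431/2380 ≈ -8.5845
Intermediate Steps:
327/(-42) + 3802/f(-70, 68) = 327/(-42) + 3802/((-70*68)) = 327*(-1/42) + 3802/(-4760) = -109/14 + 3802*(-1/4760) = -109/14 - 1901/2380 = -20431/2380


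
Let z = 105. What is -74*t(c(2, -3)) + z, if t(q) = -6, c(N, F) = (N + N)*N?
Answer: 549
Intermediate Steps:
c(N, F) = 2*N² (c(N, F) = (2*N)*N = 2*N²)
-74*t(c(2, -3)) + z = -74*(-6) + 105 = 444 + 105 = 549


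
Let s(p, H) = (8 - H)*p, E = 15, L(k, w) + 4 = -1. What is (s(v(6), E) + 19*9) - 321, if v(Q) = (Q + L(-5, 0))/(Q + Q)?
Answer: -1807/12 ≈ -150.58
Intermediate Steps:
L(k, w) = -5 (L(k, w) = -4 - 1 = -5)
v(Q) = (-5 + Q)/(2*Q) (v(Q) = (Q - 5)/(Q + Q) = (-5 + Q)/((2*Q)) = (-5 + Q)*(1/(2*Q)) = (-5 + Q)/(2*Q))
s(p, H) = p*(8 - H)
(s(v(6), E) + 19*9) - 321 = (((½)*(-5 + 6)/6)*(8 - 1*15) + 19*9) - 321 = (((½)*(⅙)*1)*(8 - 15) + 171) - 321 = ((1/12)*(-7) + 171) - 321 = (-7/12 + 171) - 321 = 2045/12 - 321 = -1807/12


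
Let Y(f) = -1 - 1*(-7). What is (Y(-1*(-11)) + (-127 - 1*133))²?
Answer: 64516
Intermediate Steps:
Y(f) = 6 (Y(f) = -1 + 7 = 6)
(Y(-1*(-11)) + (-127 - 1*133))² = (6 + (-127 - 1*133))² = (6 + (-127 - 133))² = (6 - 260)² = (-254)² = 64516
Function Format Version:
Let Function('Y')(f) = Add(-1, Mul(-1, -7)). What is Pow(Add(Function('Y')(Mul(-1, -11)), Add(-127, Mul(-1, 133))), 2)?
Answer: 64516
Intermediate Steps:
Function('Y')(f) = 6 (Function('Y')(f) = Add(-1, 7) = 6)
Pow(Add(Function('Y')(Mul(-1, -11)), Add(-127, Mul(-1, 133))), 2) = Pow(Add(6, Add(-127, Mul(-1, 133))), 2) = Pow(Add(6, Add(-127, -133)), 2) = Pow(Add(6, -260), 2) = Pow(-254, 2) = 64516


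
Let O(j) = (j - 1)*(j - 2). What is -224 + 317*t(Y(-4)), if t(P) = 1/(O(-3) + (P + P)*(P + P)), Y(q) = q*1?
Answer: -18499/84 ≈ -220.23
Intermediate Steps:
O(j) = (-1 + j)*(-2 + j)
Y(q) = q
t(P) = 1/(20 + 4*P**2) (t(P) = 1/((2 + (-3)**2 - 3*(-3)) + (P + P)*(P + P)) = 1/((2 + 9 + 9) + (2*P)*(2*P)) = 1/(20 + 4*P**2))
-224 + 317*t(Y(-4)) = -224 + 317*(1/(4*(5 + (-4)**2))) = -224 + 317*(1/(4*(5 + 16))) = -224 + 317*((1/4)/21) = -224 + 317*((1/4)*(1/21)) = -224 + 317*(1/84) = -224 + 317/84 = -18499/84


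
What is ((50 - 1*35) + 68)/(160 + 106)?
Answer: 83/266 ≈ 0.31203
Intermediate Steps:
((50 - 1*35) + 68)/(160 + 106) = ((50 - 35) + 68)/266 = (15 + 68)*(1/266) = 83*(1/266) = 83/266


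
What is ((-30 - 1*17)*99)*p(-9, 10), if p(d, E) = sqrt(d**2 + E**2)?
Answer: -4653*sqrt(181) ≈ -62600.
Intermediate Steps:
p(d, E) = sqrt(E**2 + d**2)
((-30 - 1*17)*99)*p(-9, 10) = ((-30 - 1*17)*99)*sqrt(10**2 + (-9)**2) = ((-30 - 17)*99)*sqrt(100 + 81) = (-47*99)*sqrt(181) = -4653*sqrt(181)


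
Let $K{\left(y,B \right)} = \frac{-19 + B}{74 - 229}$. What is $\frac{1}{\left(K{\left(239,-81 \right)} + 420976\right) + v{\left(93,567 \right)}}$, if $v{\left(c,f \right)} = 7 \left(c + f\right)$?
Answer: $\frac{31}{13193496} \approx 2.3496 \cdot 10^{-6}$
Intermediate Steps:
$v{\left(c,f \right)} = 7 c + 7 f$
$K{\left(y,B \right)} = \frac{19}{155} - \frac{B}{155}$ ($K{\left(y,B \right)} = \frac{-19 + B}{-155} = \left(-19 + B\right) \left(- \frac{1}{155}\right) = \frac{19}{155} - \frac{B}{155}$)
$\frac{1}{\left(K{\left(239,-81 \right)} + 420976\right) + v{\left(93,567 \right)}} = \frac{1}{\left(\left(\frac{19}{155} - - \frac{81}{155}\right) + 420976\right) + \left(7 \cdot 93 + 7 \cdot 567\right)} = \frac{1}{\left(\left(\frac{19}{155} + \frac{81}{155}\right) + 420976\right) + \left(651 + 3969\right)} = \frac{1}{\left(\frac{20}{31} + 420976\right) + 4620} = \frac{1}{\frac{13050276}{31} + 4620} = \frac{1}{\frac{13193496}{31}} = \frac{31}{13193496}$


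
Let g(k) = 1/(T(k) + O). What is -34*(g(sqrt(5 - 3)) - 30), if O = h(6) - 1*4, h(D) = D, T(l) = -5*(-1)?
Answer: 7106/7 ≈ 1015.1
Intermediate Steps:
T(l) = 5
O = 2 (O = 6 - 1*4 = 6 - 4 = 2)
g(k) = 1/7 (g(k) = 1/(5 + 2) = 1/7)
-34*(g(sqrt(5 - 3)) - 30) = -34*(1/7 - 30) = -34*(-209/7) = 7106/7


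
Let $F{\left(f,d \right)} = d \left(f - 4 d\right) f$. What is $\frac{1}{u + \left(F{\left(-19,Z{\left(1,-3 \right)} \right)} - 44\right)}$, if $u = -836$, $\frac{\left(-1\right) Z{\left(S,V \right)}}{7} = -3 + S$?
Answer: $\frac{1}{19070} \approx 5.2438 \cdot 10^{-5}$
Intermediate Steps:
$Z{\left(S,V \right)} = 21 - 7 S$ ($Z{\left(S,V \right)} = - 7 \left(-3 + S\right) = 21 - 7 S$)
$F{\left(f,d \right)} = d f \left(f - 4 d\right)$
$\frac{1}{u + \left(F{\left(-19,Z{\left(1,-3 \right)} \right)} - 44\right)} = \frac{1}{-836 - \left(44 - \left(21 - 7\right) \left(-19\right) \left(-19 - 4 \left(21 - 7\right)\right)\right)} = \frac{1}{-836 - \left(44 + 266 \left(-19 - 56\right)\right)} = \frac{1}{-836 - \left(44 + 266 \left(-75\right)\right)} = \frac{1}{-836 + \left(19950 - 44\right)} = \frac{1}{-836 + 19906} = \frac{1}{19070}$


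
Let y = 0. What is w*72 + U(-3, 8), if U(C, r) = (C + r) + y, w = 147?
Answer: 10589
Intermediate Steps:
U(C, r) = C + r (U(C, r) = (C + r) + 0 = C + r)
w*72 + U(-3, 8) = 147*72 + (-3 + 8) = 10584 + 5 = 10589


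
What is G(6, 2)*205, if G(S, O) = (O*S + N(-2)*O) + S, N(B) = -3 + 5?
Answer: 4510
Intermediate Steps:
N(B) = 2
G(S, O) = S + 2*O + O*S (G(S, O) = (O*S + 2*O) + S = (2*O + O*S) + S = S + 2*O + O*S)
G(6, 2)*205 = (6 + 2*2 + 2*6)*205 = (6 + 4 + 12)*205 = 22*205 = 4510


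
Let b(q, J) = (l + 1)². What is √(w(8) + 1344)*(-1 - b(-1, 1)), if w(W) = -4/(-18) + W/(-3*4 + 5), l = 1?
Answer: -5*√592298/21 ≈ -183.24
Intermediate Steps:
b(q, J) = 4 (b(q, J) = (1 + 1)² = 2² = 4)
w(W) = 2/9 - W/7 (w(W) = -4*(-1/18) + W/(-12 + 5) = 2/9 + W/(-7) = 2/9 + W*(-⅐) = 2/9 - W/7)
√(w(8) + 1344)*(-1 - b(-1, 1)) = √((2/9 - ⅐*8) + 1344)*(-1 - 1*4) = √((2/9 - 8/7) + 1344)*(-1 - 4) = √(-58/63 + 1344)*(-5) = √(84614/63)*(-5) = (√592298/21)*(-5) = -5*√592298/21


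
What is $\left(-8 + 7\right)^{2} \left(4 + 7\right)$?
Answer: $11$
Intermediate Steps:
$\left(-8 + 7\right)^{2} \left(4 + 7\right) = \left(-1\right)^{2} \cdot 11 = 1 \cdot 11 = 11$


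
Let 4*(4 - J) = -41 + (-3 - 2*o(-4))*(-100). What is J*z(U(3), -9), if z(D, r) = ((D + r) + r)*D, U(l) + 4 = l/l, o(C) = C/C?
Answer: -27909/4 ≈ -6977.3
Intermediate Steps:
o(C) = 1
U(l) = -3 (U(l) = -4 + l/l = -4 + 1 = -3)
z(D, r) = D*(D + 2*r) (z(D, r) = (D + 2*r)*D = D*(D + 2*r))
J = -443/4 (J = 4 - (-41 + (-3 - 2*1)*(-100))/4 = 4 - (-41 + (-3 - 2)*(-100))/4 = 4 - (-41 - 5*(-100))/4 = 4 - (-41 + 500)/4 = 4 - 1/4*459 = 4 - 459/4 = -443/4 ≈ -110.75)
J*z(U(3), -9) = -(-1329)*(-3 + 2*(-9))/4 = -(-1329)*(-3 - 18)/4 = -(-1329)*(-21)/4 = -443/4*63 = -27909/4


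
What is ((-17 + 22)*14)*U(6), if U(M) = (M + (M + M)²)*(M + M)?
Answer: 126000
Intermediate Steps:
U(M) = 2*M*(M + 4*M²) (U(M) = (M + (2*M)²)*(2*M) = (M + 4*M²)*(2*M) = 2*M*(M + 4*M²))
((-17 + 22)*14)*U(6) = ((-17 + 22)*14)*(6²*(2 + 8*6)) = (5*14)*(36*(2 + 48)) = 70*(36*50) = 70*1800 = 126000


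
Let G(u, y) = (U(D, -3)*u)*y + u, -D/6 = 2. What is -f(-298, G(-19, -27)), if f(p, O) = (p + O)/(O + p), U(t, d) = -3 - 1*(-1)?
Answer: -1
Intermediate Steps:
D = -12 (D = -6*2 = -12)
U(t, d) = -2 (U(t, d) = -3 + 1 = -2)
G(u, y) = u - 2*u*y (G(u, y) = (-2*u)*y + u = -2*u*y + u = u - 2*u*y)
f(p, O) = 1 (f(p, O) = (O + p)/(O + p) = 1)
-f(-298, G(-19, -27)) = -1*1 = -1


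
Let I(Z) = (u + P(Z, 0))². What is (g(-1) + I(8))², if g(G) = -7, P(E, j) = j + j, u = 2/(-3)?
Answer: 3481/81 ≈ 42.975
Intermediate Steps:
u = -⅔ (u = 2*(-⅓) = -⅔ ≈ -0.66667)
P(E, j) = 2*j
I(Z) = 4/9 (I(Z) = (-⅔ + 2*0)² = (-⅔ + 0)² = (-⅔)² = 4/9)
(g(-1) + I(8))² = (-7 + 4/9)² = (-59/9)² = 3481/81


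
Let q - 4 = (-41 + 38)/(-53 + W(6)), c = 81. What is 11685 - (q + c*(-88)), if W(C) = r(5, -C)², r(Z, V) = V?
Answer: 319750/17 ≈ 18809.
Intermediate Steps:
W(C) = C² (W(C) = (-C)² = C²)
q = 71/17 (q = 4 + (-41 + 38)/(-53 + 6²) = 4 - 3/(-53 + 36) = 4 - 3/(-17) = 4 - 3*(-1/17) = 4 + 3/17 = 71/17 ≈ 4.1765)
11685 - (q + c*(-88)) = 11685 - (71/17 + 81*(-88)) = 11685 - (71/17 - 7128) = 11685 - 1*(-121105/17) = 11685 + 121105/17 = 319750/17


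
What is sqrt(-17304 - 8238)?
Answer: 3*I*sqrt(2838) ≈ 159.82*I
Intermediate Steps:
sqrt(-17304 - 8238) = sqrt(-25542) = 3*I*sqrt(2838)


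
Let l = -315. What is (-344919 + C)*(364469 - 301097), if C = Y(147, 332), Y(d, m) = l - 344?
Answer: -21899969016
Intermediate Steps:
Y(d, m) = -659 (Y(d, m) = -315 - 344 = -659)
C = -659
(-344919 + C)*(364469 - 301097) = (-344919 - 659)*(364469 - 301097) = -345578*63372 = -21899969016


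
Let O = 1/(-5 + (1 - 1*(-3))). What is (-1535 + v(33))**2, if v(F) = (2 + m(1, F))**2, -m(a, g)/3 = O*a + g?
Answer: 53304601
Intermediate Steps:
O = -1 (O = 1/(-5 + (1 + 3)) = 1/(-5 + 4) = 1/(-1) = -1)
m(a, g) = -3*g + 3*a (m(a, g) = -3*(-a + g) = -3*(g - a) = -3*g + 3*a)
v(F) = (5 - 3*F)**2 (v(F) = (2 + (-3*F + 3*1))**2 = (2 + (-3*F + 3))**2 = (2 + (3 - 3*F))**2 = (5 - 3*F)**2)
(-1535 + v(33))**2 = (-1535 + (-5 + 3*33)**2)**2 = (-1535 + (-5 + 99)**2)**2 = (-1535 + 94**2)**2 = (-1535 + 8836)**2 = 7301**2 = 53304601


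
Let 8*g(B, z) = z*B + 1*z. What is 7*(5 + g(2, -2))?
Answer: 119/4 ≈ 29.750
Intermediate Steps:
g(B, z) = z/8 + B*z/8 (g(B, z) = (z*B + 1*z)/8 = (B*z + z)/8 = (z + B*z)/8 = z/8 + B*z/8)
7*(5 + g(2, -2)) = 7*(5 + (⅛)*(-2)*(1 + 2)) = 7*(5 + (⅛)*(-2)*3) = 7*(5 - ¾) = 7*(17/4) = 119/4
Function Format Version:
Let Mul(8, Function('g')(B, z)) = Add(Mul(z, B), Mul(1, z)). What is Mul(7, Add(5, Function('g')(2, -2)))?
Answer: Rational(119, 4) ≈ 29.750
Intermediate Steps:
Function('g')(B, z) = Add(Mul(Rational(1, 8), z), Mul(Rational(1, 8), B, z)) (Function('g')(B, z) = Mul(Rational(1, 8), Add(Mul(z, B), Mul(1, z))) = Mul(Rational(1, 8), Add(Mul(B, z), z)) = Mul(Rational(1, 8), Add(z, Mul(B, z))) = Add(Mul(Rational(1, 8), z), Mul(Rational(1, 8), B, z)))
Mul(7, Add(5, Function('g')(2, -2))) = Mul(7, Add(5, Mul(Rational(1, 8), -2, Add(1, 2)))) = Mul(7, Add(5, Mul(Rational(1, 8), -2, 3))) = Mul(7, Add(5, Rational(-3, 4))) = Mul(7, Rational(17, 4)) = Rational(119, 4)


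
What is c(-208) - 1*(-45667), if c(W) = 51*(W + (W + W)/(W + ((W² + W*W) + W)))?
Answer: 2419054/69 ≈ 35059.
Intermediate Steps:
c(W) = 51*W + 102*W/(2*W + 2*W²) (c(W) = 51*(W + (2*W)/(W + ((W² + W²) + W))) = 51*(W + (2*W)/(W + (2*W² + W))) = 51*(W + (2*W)/(W + (W + 2*W²))) = 51*(W + (2*W)/(2*W + 2*W²)) = 51*(W + 2*W/(2*W + 2*W²)) = 51*W + 102*W/(2*W + 2*W²))
c(-208) - 1*(-45667) = 51*(1 - 208 + (-208)²)/(1 - 208) - 1*(-45667) = 51*(1 - 208 + 43264)/(-207) + 45667 = 51*(-1/207)*43057 + 45667 = -731969/69 + 45667 = 2419054/69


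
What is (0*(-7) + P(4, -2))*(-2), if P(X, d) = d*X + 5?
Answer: 6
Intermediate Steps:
P(X, d) = 5 + X*d (P(X, d) = X*d + 5 = 5 + X*d)
(0*(-7) + P(4, -2))*(-2) = (0*(-7) + (5 + 4*(-2)))*(-2) = (0 + (5 - 8))*(-2) = (0 - 3)*(-2) = -3*(-2) = 6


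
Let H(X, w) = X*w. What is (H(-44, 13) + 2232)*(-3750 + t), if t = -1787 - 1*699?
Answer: -10351760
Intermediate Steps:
t = -2486 (t = -1787 - 699 = -2486)
(H(-44, 13) + 2232)*(-3750 + t) = (-44*13 + 2232)*(-3750 - 2486) = (-572 + 2232)*(-6236) = 1660*(-6236) = -10351760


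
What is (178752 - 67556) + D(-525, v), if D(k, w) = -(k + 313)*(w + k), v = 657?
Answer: 139180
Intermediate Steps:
D(k, w) = -(313 + k)*(k + w)
(178752 - 67556) + D(-525, v) = (178752 - 67556) + (-1*(-525)**2 - 313*(-525) - 313*657 - 1*(-525)*657) = 111196 + (-1*275625 + 164325 - 205641 + 344925) = 111196 + (-275625 + 164325 - 205641 + 344925) = 111196 + 27984 = 139180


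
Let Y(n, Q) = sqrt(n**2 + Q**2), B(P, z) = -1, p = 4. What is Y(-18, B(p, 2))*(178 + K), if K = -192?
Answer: -70*sqrt(13) ≈ -252.39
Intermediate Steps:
Y(n, Q) = sqrt(Q**2 + n**2)
Y(-18, B(p, 2))*(178 + K) = sqrt((-1)**2 + (-18)**2)*(178 - 192) = sqrt(1 + 324)*(-14) = sqrt(325)*(-14) = (5*sqrt(13))*(-14) = -70*sqrt(13)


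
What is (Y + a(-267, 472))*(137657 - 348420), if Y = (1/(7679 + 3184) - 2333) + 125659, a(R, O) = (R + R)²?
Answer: -935227083464821/10863 ≈ -8.6093e+10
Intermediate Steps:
a(R, O) = 4*R² (a(R, O) = (2*R)² = 4*R²)
Y = 1339690339/10863 (Y = (1/10863 - 2333) + 125659 = -25343378/10863 + 125659 = 1339690339/10863 ≈ 1.2333e+5)
(Y + a(-267, 472))*(137657 - 348420) = (1339690339/10863 + 4*(-267)²)*(137657 - 348420) = (1339690339/10863 + 4*71289)*(-210763) = (1339690339/10863 + 285156)*(-210763) = (4437339967/10863)*(-210763) = -935227083464821/10863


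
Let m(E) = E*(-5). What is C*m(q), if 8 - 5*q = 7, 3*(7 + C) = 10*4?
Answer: -19/3 ≈ -6.3333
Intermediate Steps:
C = 19/3 (C = -7 + (10*4)/3 = -7 + (1/3)*40 = -7 + 40/3 = 19/3 ≈ 6.3333)
q = 1/5 (q = 8/5 - 1/5*7 = 8/5 - 7/5 = 1/5 ≈ 0.20000)
m(E) = -5*E
C*m(q) = 19*(-5*1/5)/3 = (19/3)*(-1) = -19/3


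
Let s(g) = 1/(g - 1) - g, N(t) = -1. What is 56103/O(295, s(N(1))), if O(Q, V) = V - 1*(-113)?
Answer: 112206/227 ≈ 494.30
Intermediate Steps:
s(g) = 1/(-1 + g) - g
O(Q, V) = 113 + V (O(Q, V) = V + 113 = 113 + V)
56103/O(295, s(N(1))) = 56103/(113 + (1 - 1 - 1*(-1)²)/(-1 - 1)) = 56103/(113 + (1 - 1 - 1*1)/(-2)) = 56103/(113 - (1 - 1 - 1)/2) = 56103/(113 - ½*(-1)) = 56103/(113 + ½) = 56103/(227/2) = 56103*(2/227) = 112206/227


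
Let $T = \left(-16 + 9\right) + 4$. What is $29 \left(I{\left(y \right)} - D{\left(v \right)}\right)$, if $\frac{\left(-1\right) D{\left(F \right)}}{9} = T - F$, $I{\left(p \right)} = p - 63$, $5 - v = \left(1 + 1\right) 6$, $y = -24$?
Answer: $-1479$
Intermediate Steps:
$v = -7$ ($v = 5 - \left(1 + 1\right) 6 = 5 - 2 \cdot 6 = 5 - 12 = -7$)
$I{\left(p \right)} = -63 + p$
$T = -3$ ($T = -7 + 4 = -3$)
$D{\left(F \right)} = 27 + 9 F$ ($D{\left(F \right)} = - 9 \left(-3 - F\right) = 27 + 9 F$)
$29 \left(I{\left(y \right)} - D{\left(v \right)}\right) = 29 \left(\left(-63 - 24\right) - \left(27 + 9 \left(-7\right)\right)\right) = 29 \left(-87 - \left(27 - 63\right)\right) = 29 \left(-87 - -36\right) = 29 \left(-87 + 36\right) = 29 \left(-51\right) = -1479$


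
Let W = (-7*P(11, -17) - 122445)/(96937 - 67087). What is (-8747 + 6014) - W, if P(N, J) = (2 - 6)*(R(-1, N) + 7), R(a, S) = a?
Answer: -27152591/9950 ≈ -2728.9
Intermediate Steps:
P(N, J) = -24 (P(N, J) = (2 - 6)*(-1 + 7) = -4*6 = -24)
W = -40759/9950 (W = (-7*(-24) - 122445)/(96937 - 67087) = (168 - 122445)/29850 = -122277*1/29850 = -40759/9950 ≈ -4.0964)
(-8747 + 6014) - W = (-8747 + 6014) - 1*(-40759/9950) = -2733 + 40759/9950 = -27152591/9950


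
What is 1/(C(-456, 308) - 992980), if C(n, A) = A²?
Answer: -1/898116 ≈ -1.1134e-6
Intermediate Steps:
1/(C(-456, 308) - 992980) = 1/(308² - 992980) = 1/(94864 - 992980) = 1/(-898116) = -1/898116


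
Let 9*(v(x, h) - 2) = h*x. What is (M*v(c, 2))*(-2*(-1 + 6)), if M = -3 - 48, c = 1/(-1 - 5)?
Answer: 9010/9 ≈ 1001.1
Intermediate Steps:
c = -⅙ (c = 1/(-6) = -⅙ ≈ -0.16667)
v(x, h) = 2 + h*x/9 (v(x, h) = 2 + (h*x)/9 = 2 + h*x/9)
M = -51
(M*v(c, 2))*(-2*(-1 + 6)) = (-51*(2 + (⅑)*2*(-⅙)))*(-2*(-1 + 6)) = (-51*(2 - 1/27))*(-2*5) = -51*53/27*(-10) = -901/9*(-10) = 9010/9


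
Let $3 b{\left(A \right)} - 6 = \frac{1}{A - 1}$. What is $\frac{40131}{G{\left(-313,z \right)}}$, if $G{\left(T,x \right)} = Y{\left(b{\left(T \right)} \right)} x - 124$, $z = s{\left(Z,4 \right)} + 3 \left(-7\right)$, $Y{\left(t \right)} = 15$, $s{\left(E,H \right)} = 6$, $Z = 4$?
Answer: $- \frac{40131}{349} \approx -114.99$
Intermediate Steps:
$b{\left(A \right)} = 2 + \frac{1}{3 \left(-1 + A\right)}$ ($b{\left(A \right)} = 2 + \frac{1}{3 \left(A - 1\right)} = 2 + \frac{1}{3 \left(-1 + A\right)}$)
$z = -15$ ($z = 6 + 3 \left(-7\right) = 6 - 21 = -15$)
$G{\left(T,x \right)} = -124 + 15 x$ ($G{\left(T,x \right)} = 15 x - 124 = -124 + 15 x$)
$\frac{40131}{G{\left(-313,z \right)}} = \frac{40131}{-124 + 15 \left(-15\right)} = \frac{40131}{-124 - 225} = \frac{40131}{-349} = 40131 \left(- \frac{1}{349}\right) = - \frac{40131}{349}$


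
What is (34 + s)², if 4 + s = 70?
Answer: 10000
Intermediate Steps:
s = 66 (s = -4 + 70 = 66)
(34 + s)² = (34 + 66)² = 100² = 10000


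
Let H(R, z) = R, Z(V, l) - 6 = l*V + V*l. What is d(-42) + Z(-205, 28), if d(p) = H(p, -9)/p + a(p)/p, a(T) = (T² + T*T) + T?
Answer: -11556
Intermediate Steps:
Z(V, l) = 6 + 2*V*l (Z(V, l) = 6 + (l*V + V*l) = 6 + (V*l + V*l) = 6 + 2*V*l)
a(T) = T + 2*T² (a(T) = (T² + T²) + T = 2*T² + T = T + 2*T²)
d(p) = 2 + 2*p (d(p) = p/p + (p*(1 + 2*p))/p = 1 + (1 + 2*p) = 2 + 2*p)
d(-42) + Z(-205, 28) = (2 + 2*(-42)) + (6 + 2*(-205)*28) = (2 - 84) + (6 - 11480) = -82 - 11474 = -11556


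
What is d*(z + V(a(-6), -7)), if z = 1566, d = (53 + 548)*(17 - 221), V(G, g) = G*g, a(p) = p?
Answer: -197147232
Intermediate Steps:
d = -122604 (d = 601*(-204) = -122604)
d*(z + V(a(-6), -7)) = -122604*(1566 - 6*(-7)) = -122604*(1566 + 42) = -122604*1608 = -197147232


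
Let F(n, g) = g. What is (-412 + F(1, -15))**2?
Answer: 182329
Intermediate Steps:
(-412 + F(1, -15))**2 = (-412 - 15)**2 = (-427)**2 = 182329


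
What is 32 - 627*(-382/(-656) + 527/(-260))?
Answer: 19993213/21320 ≈ 937.77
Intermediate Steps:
32 - 627*(-382/(-656) + 527/(-260)) = 32 - 627*(-382*(-1/656) + 527*(-1/260)) = 32 - 627*(191/328 - 527/260) = 32 - 627*(-30799/21320) = 32 + 19310973/21320 = 19993213/21320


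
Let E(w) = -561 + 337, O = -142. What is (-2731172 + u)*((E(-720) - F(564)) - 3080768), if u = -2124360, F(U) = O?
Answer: 14959165762200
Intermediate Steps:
F(U) = -142
E(w) = -224
(-2731172 + u)*((E(-720) - F(564)) - 3080768) = (-2731172 - 2124360)*((-224 - 1*(-142)) - 3080768) = -4855532*((-224 + 142) - 3080768) = -4855532*(-82 - 3080768) = -4855532*(-3080850) = 14959165762200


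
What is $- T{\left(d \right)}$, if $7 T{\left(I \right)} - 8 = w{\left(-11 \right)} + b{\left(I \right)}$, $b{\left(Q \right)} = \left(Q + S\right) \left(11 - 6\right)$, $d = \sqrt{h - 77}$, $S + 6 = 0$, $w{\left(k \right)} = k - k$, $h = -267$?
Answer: $\frac{22}{7} - \frac{10 i \sqrt{86}}{7} \approx 3.1429 - 13.248 i$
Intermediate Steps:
$w{\left(k \right)} = 0$
$S = -6$ ($S = -6 + 0 = -6$)
$d = 2 i \sqrt{86}$ ($d = \sqrt{-267 - 77} = \sqrt{-344} = 2 i \sqrt{86} \approx 18.547 i$)
$b{\left(Q \right)} = -30 + 5 Q$ ($b{\left(Q \right)} = \left(Q - 6\right) \left(11 - 6\right) = \left(-6 + Q\right) 5 = -30 + 5 Q$)
$T{\left(I \right)} = - \frac{22}{7} + \frac{5 I}{7}$ ($T{\left(I \right)} = \frac{8}{7} + \frac{0 + \left(-30 + 5 I\right)}{7} = \frac{8}{7} + \frac{-30 + 5 I}{7} = \frac{8}{7} + \left(- \frac{30}{7} + \frac{5 I}{7}\right) = - \frac{22}{7} + \frac{5 I}{7}$)
$- T{\left(d \right)} = - (- \frac{22}{7} + \frac{5 \cdot 2 i \sqrt{86}}{7}) = - (- \frac{22}{7} + \frac{10 i \sqrt{86}}{7}) = \frac{22}{7} - \frac{10 i \sqrt{86}}{7}$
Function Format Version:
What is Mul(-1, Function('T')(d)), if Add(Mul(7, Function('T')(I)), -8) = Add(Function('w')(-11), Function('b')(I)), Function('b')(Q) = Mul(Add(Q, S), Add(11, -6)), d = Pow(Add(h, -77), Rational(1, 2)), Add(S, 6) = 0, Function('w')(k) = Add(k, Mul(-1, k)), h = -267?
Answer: Add(Rational(22, 7), Mul(Rational(-10, 7), I, Pow(86, Rational(1, 2)))) ≈ Add(3.1429, Mul(-13.248, I))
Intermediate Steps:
Function('w')(k) = 0
S = -6 (S = Add(-6, 0) = -6)
d = Mul(2, I, Pow(86, Rational(1, 2))) (d = Pow(Add(-267, -77), Rational(1, 2)) = Pow(-344, Rational(1, 2)) = Mul(2, I, Pow(86, Rational(1, 2))) ≈ Mul(18.547, I))
Function('b')(Q) = Add(-30, Mul(5, Q)) (Function('b')(Q) = Mul(Add(Q, -6), Add(11, -6)) = Mul(Add(-6, Q), 5) = Add(-30, Mul(5, Q)))
Function('T')(I) = Add(Rational(-22, 7), Mul(Rational(5, 7), I)) (Function('T')(I) = Add(Rational(8, 7), Mul(Rational(1, 7), Add(0, Add(-30, Mul(5, I))))) = Add(Rational(8, 7), Mul(Rational(1, 7), Add(-30, Mul(5, I)))) = Add(Rational(8, 7), Add(Rational(-30, 7), Mul(Rational(5, 7), I))) = Add(Rational(-22, 7), Mul(Rational(5, 7), I)))
Mul(-1, Function('T')(d)) = Mul(-1, Add(Rational(-22, 7), Mul(Rational(5, 7), Mul(2, I, Pow(86, Rational(1, 2)))))) = Mul(-1, Add(Rational(-22, 7), Mul(Rational(10, 7), I, Pow(86, Rational(1, 2))))) = Add(Rational(22, 7), Mul(Rational(-10, 7), I, Pow(86, Rational(1, 2))))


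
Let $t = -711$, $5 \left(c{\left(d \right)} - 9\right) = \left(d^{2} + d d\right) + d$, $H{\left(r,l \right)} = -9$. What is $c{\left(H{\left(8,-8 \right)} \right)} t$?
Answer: $- \frac{140778}{5} \approx -28156.0$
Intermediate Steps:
$c{\left(d \right)} = 9 + \frac{d}{5} + \frac{2 d^{2}}{5}$ ($c{\left(d \right)} = 9 + \frac{\left(d^{2} + d d\right) + d}{5} = 9 + \frac{\left(d^{2} + d^{2}\right) + d}{5} = 9 + \frac{2 d^{2} + d}{5} = 9 + \frac{d + 2 d^{2}}{5} = 9 + \left(\frac{d}{5} + \frac{2 d^{2}}{5}\right) = 9 + \frac{d}{5} + \frac{2 d^{2}}{5}$)
$c{\left(H{\left(8,-8 \right)} \right)} t = \left(9 + \frac{1}{5} \left(-9\right) + \frac{2 \left(-9\right)^{2}}{5}\right) \left(-711\right) = \left(9 - \frac{9}{5} + \frac{2}{5} \cdot 81\right) \left(-711\right) = \left(9 - \frac{9}{5} + \frac{162}{5}\right) \left(-711\right) = \frac{198}{5} \left(-711\right) = - \frac{140778}{5}$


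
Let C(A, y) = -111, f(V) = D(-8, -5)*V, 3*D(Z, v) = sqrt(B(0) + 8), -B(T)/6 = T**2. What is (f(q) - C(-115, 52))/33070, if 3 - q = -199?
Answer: 111/33070 + 202*sqrt(2)/49605 ≈ 0.0091154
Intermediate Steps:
B(T) = -6*T**2
q = 202 (q = 3 - 1*(-199) = 3 + 199 = 202)
D(Z, v) = 2*sqrt(2)/3 (D(Z, v) = sqrt(-6*0**2 + 8)/3 = sqrt(-6*0 + 8)/3 = sqrt(0 + 8)/3 = sqrt(8)/3 = (2*sqrt(2))/3 = 2*sqrt(2)/3)
f(V) = 2*V*sqrt(2)/3 (f(V) = (2*sqrt(2)/3)*V = 2*V*sqrt(2)/3)
(f(q) - C(-115, 52))/33070 = ((2/3)*202*sqrt(2) - 1*(-111))/33070 = (404*sqrt(2)/3 + 111)*(1/33070) = (111 + 404*sqrt(2)/3)*(1/33070) = 111/33070 + 202*sqrt(2)/49605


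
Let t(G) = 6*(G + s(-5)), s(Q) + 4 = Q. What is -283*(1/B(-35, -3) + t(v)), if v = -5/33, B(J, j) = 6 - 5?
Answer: 167819/11 ≈ 15256.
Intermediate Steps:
B(J, j) = 1
s(Q) = -4 + Q
v = -5/33 (v = -5*1/33 = -5/33 ≈ -0.15152)
t(G) = -54 + 6*G (t(G) = 6*(G + (-4 - 5)) = 6*(G - 9) = 6*(-9 + G) = -54 + 6*G)
-283*(1/B(-35, -3) + t(v)) = -283*(1/1 + (-54 + 6*(-5/33))) = -283*(1 + (-54 - 10/11)) = -283*(1 - 604/11) = -283*(-593/11) = 167819/11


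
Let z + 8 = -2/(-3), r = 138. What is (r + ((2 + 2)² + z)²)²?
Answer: 3678724/81 ≈ 45416.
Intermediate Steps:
z = -22/3 (z = -8 - 2/(-3) = -8 - 2*(-⅓) = -8 + ⅔ = -22/3 ≈ -7.3333)
(r + ((2 + 2)² + z)²)² = (138 + ((2 + 2)² - 22/3)²)² = (138 + (4² - 22/3)²)² = (138 + (16 - 22/3)²)² = (138 + (26/3)²)² = (138 + 676/9)² = (1918/9)² = 3678724/81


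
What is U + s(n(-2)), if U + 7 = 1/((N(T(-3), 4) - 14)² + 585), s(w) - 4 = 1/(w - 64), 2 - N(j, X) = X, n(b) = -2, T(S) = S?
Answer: -167293/55506 ≈ -3.0140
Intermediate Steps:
N(j, X) = 2 - X
s(w) = 4 + 1/(-64 + w) (s(w) = 4 + 1/(w - 64) = 4 + 1/(-64 + w))
U = -5886/841 (U = -7 + 1/(((2 - 1*4) - 14)² + 585) = -7 + 1/(((2 - 4) - 14)² + 585) = -7 + 1/((-2 - 14)² + 585) = -7 + 1/((-16)² + 585) = -7 + 1/(256 + 585) = -7 + 1/841 = -5886/841 ≈ -6.9988)
U + s(n(-2)) = -5886/841 + (-255 + 4*(-2))/(-64 - 2) = -5886/841 + (-255 - 8)/(-66) = -5886/841 - 1/66*(-263) = -5886/841 + 263/66 = -167293/55506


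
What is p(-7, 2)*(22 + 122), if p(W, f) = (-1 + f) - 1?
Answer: 0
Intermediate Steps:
p(W, f) = -2 + f
p(-7, 2)*(22 + 122) = (-2 + 2)*(22 + 122) = 0*144 = 0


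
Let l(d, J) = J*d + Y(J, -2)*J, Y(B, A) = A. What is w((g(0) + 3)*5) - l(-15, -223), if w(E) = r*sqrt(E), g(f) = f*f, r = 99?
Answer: -3791 + 99*sqrt(15) ≈ -3407.6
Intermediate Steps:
g(f) = f**2
l(d, J) = -2*J + J*d (l(d, J) = J*d - 2*J = -2*J + J*d)
w(E) = 99*sqrt(E)
w((g(0) + 3)*5) - l(-15, -223) = 99*sqrt((0**2 + 3)*5) - (-223)*(-2 - 15) = 99*sqrt((0 + 3)*5) - (-223)*(-17) = 99*sqrt(3*5) - 1*3791 = 99*sqrt(15) - 3791 = -3791 + 99*sqrt(15)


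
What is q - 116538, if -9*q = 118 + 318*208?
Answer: -1115104/9 ≈ -1.2390e+5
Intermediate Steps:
q = -66262/9 (q = -(118 + 318*208)/9 = -(118 + 66144)/9 = -⅑*66262 = -66262/9 ≈ -7362.4)
q - 116538 = -66262/9 - 116538 = -1115104/9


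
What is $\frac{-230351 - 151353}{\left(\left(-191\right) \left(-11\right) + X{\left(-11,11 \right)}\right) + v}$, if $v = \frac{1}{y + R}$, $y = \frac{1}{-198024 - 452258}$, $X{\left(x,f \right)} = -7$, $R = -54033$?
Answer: $- \frac{1676476761478891}{9197027821322} \approx -182.28$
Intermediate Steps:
$y = - \frac{1}{650282}$ ($y = \frac{1}{-650282} = - \frac{1}{650282} \approx -1.5378 \cdot 10^{-6}$)
$v = - \frac{650282}{35136687307}$ ($v = \frac{1}{- \frac{1}{650282} - 54033} = \frac{1}{- \frac{35136687307}{650282}} = - \frac{650282}{35136687307} \approx -1.8507 \cdot 10^{-5}$)
$\frac{-230351 - 151353}{\left(\left(-191\right) \left(-11\right) + X{\left(-11,11 \right)}\right) + v} = \frac{-230351 - 151353}{\left(\left(-191\right) \left(-11\right) - 7\right) - \frac{650282}{35136687307}} = - \frac{381704}{\left(2101 - 7\right) - \frac{650282}{35136687307}} = - \frac{381704}{2094 - \frac{650282}{35136687307}} = - \frac{381704}{\frac{73576222570576}{35136687307}} = \left(-381704\right) \frac{35136687307}{73576222570576} = - \frac{1676476761478891}{9197027821322}$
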